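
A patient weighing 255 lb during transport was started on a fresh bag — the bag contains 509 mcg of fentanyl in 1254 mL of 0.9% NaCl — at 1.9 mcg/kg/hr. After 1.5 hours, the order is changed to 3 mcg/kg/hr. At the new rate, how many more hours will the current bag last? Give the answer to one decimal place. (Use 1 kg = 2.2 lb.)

0.5 hours

Initial rate:
Weight = 255 lb ÷ 2.2 lb/kg = 115.9091 kg
Dose = 1.9 mcg/kg/hr × 115.9091 kg = 220.2273 mcg/hr
Concentration = 509 mcg ÷ 1254 mL = 0.4059011 mcg/mL
Rate = 220.2273 mcg/hr ÷ 0.4059011 mcg/mL = 542.5639 mL/hr
Volume infused so far = 542.5639 mL/hr × 1.5 hr = 813.8458 mL
Volume remaining = 1254 − 813.8458 = 440.1542 mL
New rate:
Dose = 3 mcg/kg/hr × 115.9091 kg = 347.7273 mcg/hr
Rate = 347.7273 mcg/hr ÷ 0.4059011 mcg/mL = 856.6798 mL/hr
Time remaining = 440.1542 mL ÷ 856.6798 mL/hr = 0.5137908 hr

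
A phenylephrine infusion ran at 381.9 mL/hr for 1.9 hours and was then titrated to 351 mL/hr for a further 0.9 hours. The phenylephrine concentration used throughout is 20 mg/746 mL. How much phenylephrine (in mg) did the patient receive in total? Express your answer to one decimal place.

Concentration = 20 mg ÷ 746 mL = 0.02680965 mg/mL
Stage 1: 381.9 mL/hr × 1.9 hr = 725.61 mL → 725.61 mL × 0.02680965 mg/mL = 19.45335 mg
Stage 2: 351 mL/hr × 0.9 hr = 315.9 mL → 315.9 mL × 0.02680965 mg/mL = 8.469169 mg
Total = 19.45335 + 8.469169 = 27.92252 mg

27.9 mg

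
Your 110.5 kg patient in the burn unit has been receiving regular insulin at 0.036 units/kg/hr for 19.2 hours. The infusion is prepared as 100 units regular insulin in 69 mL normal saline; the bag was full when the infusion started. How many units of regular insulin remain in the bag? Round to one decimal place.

Dose = 0.036 units/kg/hr × 110.5 kg = 3.978 units/hr
Concentration = 100 units ÷ 69 mL = 1.449275 units/mL
Rate = 3.978 units/hr ÷ 1.449275 units/mL = 2.74482 mL/hr
Volume infused = 2.74482 mL/hr × 19.2 hr = 52.70054 mL
Volume remaining = 69 − 52.70054 = 16.29946 mL
Drug remaining = 16.29946 mL × 1.449275 units/mL = 23.6224 units

23.6 units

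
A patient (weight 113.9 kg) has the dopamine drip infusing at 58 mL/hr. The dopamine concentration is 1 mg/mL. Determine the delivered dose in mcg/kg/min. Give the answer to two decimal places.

Concentration = 1 mg/mL = 1000 mcg/mL
Drug rate = 58 mL/hr × 1000 mcg/mL = 58000 mcg/hr
58000 mcg/hr ÷ 60 min/hr = 966.6667 mcg/min
966.6667 mcg/min ÷ 113.9 kg = 8.486977 mcg/kg/min

8.49 mcg/kg/min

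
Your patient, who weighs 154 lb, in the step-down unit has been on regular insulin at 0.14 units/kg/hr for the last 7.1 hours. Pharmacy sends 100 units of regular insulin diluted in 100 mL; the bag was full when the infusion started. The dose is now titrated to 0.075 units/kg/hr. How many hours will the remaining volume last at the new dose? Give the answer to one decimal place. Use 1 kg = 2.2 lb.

Initial rate:
Weight = 154 lb ÷ 2.2 lb/kg = 70 kg
Dose = 0.14 units/kg/hr × 70 kg = 9.8 units/hr
Concentration = 100 units ÷ 100 mL = 1 units/mL
Rate = 9.8 units/hr ÷ 1 units/mL = 9.8 mL/hr
Volume infused so far = 9.8 mL/hr × 7.1 hr = 69.58 mL
Volume remaining = 100 − 69.58 = 30.42 mL
New rate:
Dose = 0.075 units/kg/hr × 70 kg = 5.25 units/hr
Rate = 5.25 units/hr ÷ 1 units/mL = 5.25 mL/hr
Time remaining = 30.42 mL ÷ 5.25 mL/hr = 5.794286 hr

5.8 hours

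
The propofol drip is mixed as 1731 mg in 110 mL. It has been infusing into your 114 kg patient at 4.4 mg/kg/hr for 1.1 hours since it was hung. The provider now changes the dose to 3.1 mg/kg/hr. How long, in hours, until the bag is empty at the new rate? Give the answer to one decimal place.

Initial rate:
Dose = 4.4 mg/kg/hr × 114 kg = 501.6 mg/hr
Concentration = 1731 mg ÷ 110 mL = 15.73636 mg/mL
Rate = 501.6 mg/hr ÷ 15.73636 mg/mL = 31.87522 mL/hr
Volume infused so far = 31.87522 mL/hr × 1.1 hr = 35.06274 mL
Volume remaining = 110 − 35.06274 = 74.93726 mL
New rate:
Dose = 3.1 mg/kg/hr × 114 kg = 353.4 mg/hr
Rate = 353.4 mg/hr ÷ 15.73636 mg/mL = 22.45754 mL/hr
Time remaining = 74.93726 mL ÷ 22.45754 mL/hr = 3.336842 hr

3.3 hours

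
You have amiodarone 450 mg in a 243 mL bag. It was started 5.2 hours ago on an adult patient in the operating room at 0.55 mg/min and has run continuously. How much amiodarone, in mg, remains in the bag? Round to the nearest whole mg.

278 mg

0.55 mg/min × 60 min/hr = 33 mg/hr
Concentration = 450 mg ÷ 243 mL = 1.851852 mg/mL
Rate = 33 mg/hr ÷ 1.851852 mg/mL = 17.82 mL/hr
Volume infused = 17.82 mL/hr × 5.2 hr = 92.664 mL
Volume remaining = 243 − 92.664 = 150.336 mL
Drug remaining = 150.336 mL × 1.851852 mg/mL = 278.4 mg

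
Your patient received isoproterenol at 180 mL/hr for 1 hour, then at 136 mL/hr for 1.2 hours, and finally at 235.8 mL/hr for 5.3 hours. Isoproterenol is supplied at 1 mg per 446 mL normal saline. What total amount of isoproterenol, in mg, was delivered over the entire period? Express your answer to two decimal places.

Concentration = 1 mg ÷ 446 mL = 0.002242152 mg/mL
Stage 1: 180 mL/hr × 1 hr = 180 mL → 180 mL × 0.002242152 mg/mL = 0.4035874 mg
Stage 2: 136 mL/hr × 1.2 hr = 163.2 mL → 163.2 mL × 0.002242152 mg/mL = 0.3659193 mg
Stage 3: 235.8 mL/hr × 5.3 hr = 1249.74 mL → 1249.74 mL × 0.002242152 mg/mL = 2.802108 mg
Total = 0.4035874 + 0.3659193 + 2.802108 = 3.571614 mg

3.57 mg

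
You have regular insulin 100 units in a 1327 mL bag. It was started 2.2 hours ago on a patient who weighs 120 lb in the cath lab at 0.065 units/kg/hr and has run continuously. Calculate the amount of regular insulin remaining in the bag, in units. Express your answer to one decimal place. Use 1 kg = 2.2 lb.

92.2 units

Weight = 120 lb ÷ 2.2 lb/kg = 54.54545 kg
Dose = 0.065 units/kg/hr × 54.54545 kg = 3.545455 units/hr
Concentration = 100 units ÷ 1327 mL = 0.07535795 units/mL
Rate = 3.545455 units/hr ÷ 0.07535795 units/mL = 47.04818 mL/hr
Volume infused = 47.04818 mL/hr × 2.2 hr = 103.506 mL
Volume remaining = 1327 − 103.506 = 1223.494 mL
Drug remaining = 1223.494 mL × 0.07535795 units/mL = 92.2 units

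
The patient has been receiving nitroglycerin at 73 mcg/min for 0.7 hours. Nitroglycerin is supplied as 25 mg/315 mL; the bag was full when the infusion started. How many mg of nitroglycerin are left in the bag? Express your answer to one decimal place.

73 mcg/min × 60 min/hr = 4380 mcg/hr
Concentration = 25 mg ÷ 315 mL = 0.07936508 mg/mL = 79.36508 mcg/mL
Rate = 4380 mcg/hr ÷ 79.36508 mcg/mL = 55.188 mL/hr
Volume infused = 55.188 mL/hr × 0.7 hr = 38.6316 mL
Volume remaining = 315 − 38.6316 = 276.3684 mL
Drug remaining = 276.3684 mL × 79.36508 mcg/mL = 21934 mcg = 21.934 mg

21.9 mg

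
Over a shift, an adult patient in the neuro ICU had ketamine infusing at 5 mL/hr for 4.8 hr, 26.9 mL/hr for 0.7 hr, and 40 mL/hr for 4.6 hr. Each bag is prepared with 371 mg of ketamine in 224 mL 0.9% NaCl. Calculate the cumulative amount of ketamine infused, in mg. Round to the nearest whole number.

Concentration = 371 mg ÷ 224 mL = 1.65625 mg/mL
Stage 1: 5 mL/hr × 4.8 hr = 24 mL → 24 mL × 1.65625 mg/mL = 39.75 mg
Stage 2: 26.9 mL/hr × 0.7 hr = 18.83 mL → 18.83 mL × 1.65625 mg/mL = 31.18719 mg
Stage 3: 40 mL/hr × 4.6 hr = 184 mL → 184 mL × 1.65625 mg/mL = 304.75 mg
Total = 39.75 + 31.18719 + 304.75 = 375.6872 mg

376 mg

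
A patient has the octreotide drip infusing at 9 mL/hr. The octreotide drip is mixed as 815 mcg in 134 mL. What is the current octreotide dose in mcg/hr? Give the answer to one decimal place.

54.7 mcg/hr

Concentration = 815 mcg ÷ 134 mL = 6.08209 mcg/mL
Drug rate = 9 mL/hr × 6.08209 mcg/mL = 54.73881 mcg/hr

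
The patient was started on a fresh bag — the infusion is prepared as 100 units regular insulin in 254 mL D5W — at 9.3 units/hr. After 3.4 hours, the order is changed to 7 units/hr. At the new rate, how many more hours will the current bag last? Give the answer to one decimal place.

9.8 hours

Initial rate:
Concentration = 100 units ÷ 254 mL = 0.3937008 units/mL
Rate = 9.3 units/hr ÷ 0.3937008 units/mL = 23.622 mL/hr
Volume infused so far = 23.622 mL/hr × 3.4 hr = 80.3148 mL
Volume remaining = 254 − 80.3148 = 173.6852 mL
New rate:
Rate = 7 units/hr ÷ 0.3937008 units/mL = 17.78 mL/hr
Time remaining = 173.6852 mL ÷ 17.78 mL/hr = 9.768571 hr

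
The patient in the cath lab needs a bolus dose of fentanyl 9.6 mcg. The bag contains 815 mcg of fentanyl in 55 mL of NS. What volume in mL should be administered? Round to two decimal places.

0.65 mL

Concentration = 815 mcg ÷ 55 mL = 14.81818 mcg/mL
Volume = 9.6 mcg ÷ 14.81818 mcg/mL = 0.6478528 mL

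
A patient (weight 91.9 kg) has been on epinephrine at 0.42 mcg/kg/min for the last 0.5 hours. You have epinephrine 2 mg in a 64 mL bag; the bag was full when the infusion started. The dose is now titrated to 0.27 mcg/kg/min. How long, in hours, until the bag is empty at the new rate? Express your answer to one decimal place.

0.6 hours

Initial rate:
Dose = 0.42 mcg/kg/min × 91.9 kg = 38.598 mcg/min
38.598 mcg/min × 60 min/hr = 2315.88 mcg/hr
Concentration = 2 mg ÷ 64 mL = 0.03125 mg/mL = 31.25 mcg/mL
Rate = 2315.88 mcg/hr ÷ 31.25 mcg/mL = 74.10816 mL/hr
Volume infused so far = 74.10816 mL/hr × 0.5 hr = 37.05408 mL
Volume remaining = 64 − 37.05408 = 26.94592 mL
New rate:
Dose = 0.27 mcg/kg/min × 91.9 kg = 24.813 mcg/min
24.813 mcg/min × 60 min/hr = 1488.78 mcg/hr
Rate = 1488.78 mcg/hr ÷ 31.25 mcg/mL = 47.64096 mL/hr
Time remaining = 26.94592 mL ÷ 47.64096 mL/hr = 0.5656041 hr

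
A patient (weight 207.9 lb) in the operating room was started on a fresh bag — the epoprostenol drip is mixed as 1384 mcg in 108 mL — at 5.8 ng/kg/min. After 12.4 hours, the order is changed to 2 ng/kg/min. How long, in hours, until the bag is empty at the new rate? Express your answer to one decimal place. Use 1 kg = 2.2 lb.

Initial rate:
Weight = 207.9 lb ÷ 2.2 lb/kg = 94.5 kg
Dose = 5.8 ng/kg/min × 94.5 kg = 548.1 ng/min
548.1 ng/min × 60 min/hr = 32886 ng/hr
Concentration = 1384 mcg ÷ 108 mL = 12.81481 mcg/mL = 12814.81 ng/mL
Rate = 32886 ng/hr ÷ 12814.81 ng/mL = 2.566249 mL/hr
Volume infused so far = 2.566249 mL/hr × 12.4 hr = 31.82148 mL
Volume remaining = 108 − 31.82148 = 76.17852 mL
New rate:
Dose = 2 ng/kg/min × 94.5 kg = 189 ng/min
189 ng/min × 60 min/hr = 11340 ng/hr
Rate = 11340 ng/hr ÷ 12814.81 ng/mL = 0.8849133 mL/hr
Time remaining = 76.17852 mL ÷ 0.8849133 mL/hr = 86.08586 hr

86.1 hours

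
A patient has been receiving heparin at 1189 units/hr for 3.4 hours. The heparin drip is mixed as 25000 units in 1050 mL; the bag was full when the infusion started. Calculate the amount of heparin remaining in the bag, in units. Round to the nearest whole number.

Concentration = 25000 units ÷ 1050 mL = 23.80952 units/mL
Rate = 1189 units/hr ÷ 23.80952 units/mL = 49.938 mL/hr
Volume infused = 49.938 mL/hr × 3.4 hr = 169.7892 mL
Volume remaining = 1050 − 169.7892 = 880.2108 mL
Drug remaining = 880.2108 mL × 23.80952 units/mL = 20957.4 units

20957 units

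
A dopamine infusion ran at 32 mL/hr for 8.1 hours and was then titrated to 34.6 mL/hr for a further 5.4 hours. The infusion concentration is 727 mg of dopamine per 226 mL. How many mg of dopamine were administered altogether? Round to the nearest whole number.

Concentration = 727 mg ÷ 226 mL = 3.216814 mg/mL
Stage 1: 32 mL/hr × 8.1 hr = 259.2 mL → 259.2 mL × 3.216814 mg/mL = 833.7982 mg
Stage 2: 34.6 mL/hr × 5.4 hr = 186.84 mL → 186.84 mL × 3.216814 mg/mL = 601.0296 mg
Total = 833.7982 + 601.0296 = 1434.828 mg

1435 mg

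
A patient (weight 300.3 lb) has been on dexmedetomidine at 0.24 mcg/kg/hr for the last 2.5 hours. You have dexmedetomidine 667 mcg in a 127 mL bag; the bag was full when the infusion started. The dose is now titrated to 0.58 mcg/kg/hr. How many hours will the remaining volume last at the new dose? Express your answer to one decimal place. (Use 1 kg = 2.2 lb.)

7.4 hours

Initial rate:
Weight = 300.3 lb ÷ 2.2 lb/kg = 136.5 kg
Dose = 0.24 mcg/kg/hr × 136.5 kg = 32.76 mcg/hr
Concentration = 667 mcg ÷ 127 mL = 5.251969 mcg/mL
Rate = 32.76 mcg/hr ÷ 5.251969 mcg/mL = 6.237661 mL/hr
Volume infused so far = 6.237661 mL/hr × 2.5 hr = 15.59415 mL
Volume remaining = 127 − 15.59415 = 111.4058 mL
New rate:
Dose = 0.58 mcg/kg/hr × 136.5 kg = 79.17 mcg/hr
Rate = 79.17 mcg/hr ÷ 5.251969 mcg/mL = 15.07435 mL/hr
Time remaining = 111.4058 mL ÷ 15.07435 mL/hr = 7.390426 hr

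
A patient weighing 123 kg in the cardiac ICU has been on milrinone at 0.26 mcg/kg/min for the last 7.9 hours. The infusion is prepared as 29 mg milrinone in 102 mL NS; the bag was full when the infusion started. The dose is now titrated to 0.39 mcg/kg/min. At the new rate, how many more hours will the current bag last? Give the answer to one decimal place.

4.8 hours

Initial rate:
Dose = 0.26 mcg/kg/min × 123 kg = 31.98 mcg/min
31.98 mcg/min × 60 min/hr = 1918.8 mcg/hr
Concentration = 29 mg ÷ 102 mL = 0.2843137 mg/mL = 284.3137 mcg/mL
Rate = 1918.8 mcg/hr ÷ 284.3137 mcg/mL = 6.748883 mL/hr
Volume infused so far = 6.748883 mL/hr × 7.9 hr = 53.31617 mL
Volume remaining = 102 − 53.31617 = 48.68383 mL
New rate:
Dose = 0.39 mcg/kg/min × 123 kg = 47.97 mcg/min
47.97 mcg/min × 60 min/hr = 2878.2 mcg/hr
Rate = 2878.2 mcg/hr ÷ 284.3137 mcg/mL = 10.12332 mL/hr
Time remaining = 48.68383 mL ÷ 10.12332 mL/hr = 4.809075 hr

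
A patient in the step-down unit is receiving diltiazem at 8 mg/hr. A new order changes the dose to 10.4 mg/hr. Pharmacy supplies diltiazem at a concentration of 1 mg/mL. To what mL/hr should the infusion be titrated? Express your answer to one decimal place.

10.4 mL/hr

Rate = 10.4 mg/hr ÷ 1 mg/mL = 10.4 mL/hr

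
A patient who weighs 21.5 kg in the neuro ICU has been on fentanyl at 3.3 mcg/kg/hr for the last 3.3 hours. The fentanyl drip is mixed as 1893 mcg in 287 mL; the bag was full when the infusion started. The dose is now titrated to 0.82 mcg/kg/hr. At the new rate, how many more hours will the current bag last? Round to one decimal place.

Initial rate:
Dose = 3.3 mcg/kg/hr × 21.5 kg = 70.95 mcg/hr
Concentration = 1893 mcg ÷ 287 mL = 6.595819 mcg/mL
Rate = 70.95 mcg/hr ÷ 6.595819 mcg/mL = 10.75681 mL/hr
Volume infused so far = 10.75681 mL/hr × 3.3 hr = 35.49749 mL
Volume remaining = 287 − 35.49749 = 251.5025 mL
New rate:
Dose = 0.82 mcg/kg/hr × 21.5 kg = 17.63 mcg/hr
Rate = 17.63 mcg/hr ÷ 6.595819 mcg/mL = 2.672905 mL/hr
Time remaining = 251.5025 mL ÷ 2.672905 mL/hr = 94.09331 hr

94.1 hours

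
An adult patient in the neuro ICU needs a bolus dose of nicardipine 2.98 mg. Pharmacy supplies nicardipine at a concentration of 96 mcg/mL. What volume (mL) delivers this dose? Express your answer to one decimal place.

31.0 mL

Concentration = 96 mcg/mL = 0.096 mg/mL
Volume = 2.98 mg ÷ 0.096 mg/mL = 31.04167 mL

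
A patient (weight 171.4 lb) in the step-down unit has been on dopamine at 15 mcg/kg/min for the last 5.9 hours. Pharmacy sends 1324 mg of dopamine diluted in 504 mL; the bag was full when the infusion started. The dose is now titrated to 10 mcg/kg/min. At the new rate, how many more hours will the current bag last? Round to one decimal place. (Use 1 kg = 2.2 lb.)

19.5 hours

Initial rate:
Weight = 171.4 lb ÷ 2.2 lb/kg = 77.90909 kg
Dose = 15 mcg/kg/min × 77.90909 kg = 1168.636 mcg/min
1168.636 mcg/min × 60 min/hr = 70118.18 mcg/hr
Concentration = 1324 mg ÷ 504 mL = 2.626984 mg/mL = 2626.984 mcg/mL
Rate = 70118.18 mcg/hr ÷ 2626.984 mcg/mL = 26.69151 mL/hr
Volume infused so far = 26.69151 mL/hr × 5.9 hr = 157.4799 mL
Volume remaining = 504 − 157.4799 = 346.5201 mL
New rate:
Dose = 10 mcg/kg/min × 77.90909 kg = 779.0909 mcg/min
779.0909 mcg/min × 60 min/hr = 46745.45 mcg/hr
Rate = 46745.45 mcg/hr ÷ 2626.984 mcg/mL = 17.79434 mL/hr
Time remaining = 346.5201 mL ÷ 17.79434 mL/hr = 19.47361 hr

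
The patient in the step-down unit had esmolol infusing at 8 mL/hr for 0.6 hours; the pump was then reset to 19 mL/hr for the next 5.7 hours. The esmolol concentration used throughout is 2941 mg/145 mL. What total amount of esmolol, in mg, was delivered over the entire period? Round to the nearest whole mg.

2294 mg

Concentration = 2941 mg ÷ 145 mL = 20.28276 mg/mL
Stage 1: 8 mL/hr × 0.6 hr = 4.8 mL → 4.8 mL × 20.28276 mg/mL = 97.35724 mg
Stage 2: 19 mL/hr × 5.7 hr = 108.3 mL → 108.3 mL × 20.28276 mg/mL = 2196.623 mg
Total = 97.35724 + 2196.623 = 2293.98 mg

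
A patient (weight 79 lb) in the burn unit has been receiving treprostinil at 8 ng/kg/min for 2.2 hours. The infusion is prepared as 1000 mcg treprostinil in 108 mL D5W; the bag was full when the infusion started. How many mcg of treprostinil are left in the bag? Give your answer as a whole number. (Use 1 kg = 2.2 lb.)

962 mcg

Weight = 79 lb ÷ 2.2 lb/kg = 35.90909 kg
Dose = 8 ng/kg/min × 35.90909 kg = 287.2727 ng/min
287.2727 ng/min × 60 min/hr = 17236.36 ng/hr
Concentration = 1000 mcg ÷ 108 mL = 9.259259 mcg/mL = 9259.259 ng/mL
Rate = 17236.36 ng/hr ÷ 9259.259 ng/mL = 1.861527 mL/hr
Volume infused = 1.861527 mL/hr × 2.2 hr = 4.09536 mL
Volume remaining = 108 − 4.09536 = 103.9046 mL
Drug remaining = 103.9046 mL × 9259.259 ng/mL = 962080 ng = 962.08 mcg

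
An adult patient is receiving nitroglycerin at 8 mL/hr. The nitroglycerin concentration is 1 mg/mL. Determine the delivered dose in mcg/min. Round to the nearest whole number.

133 mcg/min

Concentration = 1 mg/mL = 1000 mcg/mL
Drug rate = 8 mL/hr × 1000 mcg/mL = 8000 mcg/hr
8000 mcg/hr ÷ 60 min/hr = 133.3333 mcg/min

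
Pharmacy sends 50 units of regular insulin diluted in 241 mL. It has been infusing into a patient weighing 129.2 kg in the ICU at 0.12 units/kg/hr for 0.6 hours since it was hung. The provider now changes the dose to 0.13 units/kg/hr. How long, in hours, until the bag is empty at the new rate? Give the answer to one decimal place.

Initial rate:
Dose = 0.12 units/kg/hr × 129.2 kg = 15.504 units/hr
Concentration = 50 units ÷ 241 mL = 0.2074689 units/mL
Rate = 15.504 units/hr ÷ 0.2074689 units/mL = 74.72928 mL/hr
Volume infused so far = 74.72928 mL/hr × 0.6 hr = 44.83757 mL
Volume remaining = 241 − 44.83757 = 196.1624 mL
New rate:
Dose = 0.13 units/kg/hr × 129.2 kg = 16.796 units/hr
Rate = 16.796 units/hr ÷ 0.2074689 units/mL = 80.95672 mL/hr
Time remaining = 196.1624 mL ÷ 80.95672 mL/hr = 2.423053 hr

2.4 hours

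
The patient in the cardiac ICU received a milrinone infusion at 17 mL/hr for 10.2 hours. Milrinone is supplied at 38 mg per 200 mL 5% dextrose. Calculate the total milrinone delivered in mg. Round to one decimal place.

Concentration = 38 mg ÷ 200 mL = 0.19 mg/mL = 190 mcg/mL
Drug rate = 17 mL/hr × 190 mcg/mL = 3230 mcg/hr
Total = 3230 mcg/hr × 10.2 hr = 32946 mcg = 32.946 mg

32.9 mg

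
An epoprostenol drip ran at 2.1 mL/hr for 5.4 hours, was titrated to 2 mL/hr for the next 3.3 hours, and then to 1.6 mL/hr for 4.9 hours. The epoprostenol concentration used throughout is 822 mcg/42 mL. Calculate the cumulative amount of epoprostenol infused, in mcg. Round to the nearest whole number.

Concentration = 822 mcg ÷ 42 mL = 19.57143 mcg/mL
Stage 1: 2.1 mL/hr × 5.4 hr = 11.34 mL → 11.34 mL × 19.57143 mcg/mL = 221.94 mcg
Stage 2: 2 mL/hr × 3.3 hr = 6.6 mL → 6.6 mL × 19.57143 mcg/mL = 129.1714 mcg
Stage 3: 1.6 mL/hr × 4.9 hr = 7.84 mL → 7.84 mL × 19.57143 mcg/mL = 153.44 mcg
Total = 221.94 + 129.1714 + 153.44 = 504.5514 mcg

505 mcg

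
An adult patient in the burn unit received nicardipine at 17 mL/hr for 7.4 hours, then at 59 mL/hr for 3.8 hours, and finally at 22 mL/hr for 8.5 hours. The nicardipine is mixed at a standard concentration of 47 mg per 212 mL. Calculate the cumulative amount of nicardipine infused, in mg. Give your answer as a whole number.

119 mg

Concentration = 47 mg ÷ 212 mL = 0.2216981 mg/mL
Stage 1: 17 mL/hr × 7.4 hr = 125.8 mL → 125.8 mL × 0.2216981 mg/mL = 27.88962 mg
Stage 2: 59 mL/hr × 3.8 hr = 224.2 mL → 224.2 mL × 0.2216981 mg/mL = 49.70472 mg
Stage 3: 22 mL/hr × 8.5 hr = 187 mL → 187 mL × 0.2216981 mg/mL = 41.45755 mg
Total = 27.88962 + 49.70472 + 41.45755 = 119.0519 mg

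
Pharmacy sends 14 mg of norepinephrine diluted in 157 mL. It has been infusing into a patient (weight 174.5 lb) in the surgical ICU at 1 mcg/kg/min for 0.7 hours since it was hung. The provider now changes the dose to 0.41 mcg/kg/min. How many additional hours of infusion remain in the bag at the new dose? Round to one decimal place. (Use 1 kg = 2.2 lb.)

Initial rate:
Weight = 174.5 lb ÷ 2.2 lb/kg = 79.31818 kg
Dose = 1 mcg/kg/min × 79.31818 kg = 79.31818 mcg/min
79.31818 mcg/min × 60 min/hr = 4759.091 mcg/hr
Concentration = 14 mg ÷ 157 mL = 0.08917197 mg/mL = 89.17197 mcg/mL
Rate = 4759.091 mcg/hr ÷ 89.17197 mcg/mL = 53.36981 mL/hr
Volume infused so far = 53.36981 mL/hr × 0.7 hr = 37.35886 mL
Volume remaining = 157 − 37.35886 = 119.6411 mL
New rate:
Dose = 0.41 mcg/kg/min × 79.31818 kg = 32.52045 mcg/min
32.52045 mcg/min × 60 min/hr = 1951.227 mcg/hr
Rate = 1951.227 mcg/hr ÷ 89.17197 mcg/mL = 21.88162 mL/hr
Time remaining = 119.6411 mL ÷ 21.88162 mL/hr = 5.467654 hr

5.5 hours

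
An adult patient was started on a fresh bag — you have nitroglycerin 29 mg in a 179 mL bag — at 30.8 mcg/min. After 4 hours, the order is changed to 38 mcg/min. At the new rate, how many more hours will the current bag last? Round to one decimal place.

9.5 hours

Initial rate:
30.8 mcg/min × 60 min/hr = 1848 mcg/hr
Concentration = 29 mg ÷ 179 mL = 0.1620112 mg/mL = 162.0112 mcg/mL
Rate = 1848 mcg/hr ÷ 162.0112 mcg/mL = 11.40662 mL/hr
Volume infused so far = 11.40662 mL/hr × 4 hr = 45.62648 mL
Volume remaining = 179 − 45.62648 = 133.3735 mL
New rate:
38 mcg/min × 60 min/hr = 2280 mcg/hr
Rate = 2280 mcg/hr ÷ 162.0112 mcg/mL = 14.0731 mL/hr
Time remaining = 133.3735 mL ÷ 14.0731 mL/hr = 9.477193 hr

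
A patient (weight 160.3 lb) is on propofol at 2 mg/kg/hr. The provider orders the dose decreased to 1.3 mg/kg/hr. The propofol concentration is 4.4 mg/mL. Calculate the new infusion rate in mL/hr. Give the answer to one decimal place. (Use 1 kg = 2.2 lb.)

Weight = 160.3 lb ÷ 2.2 lb/kg = 72.86364 kg
Dose = 1.3 mg/kg/hr × 72.86364 kg = 94.72273 mg/hr
Rate = 94.72273 mg/hr ÷ 4.4 mg/mL = 21.52789 mL/hr

21.5 mL/hr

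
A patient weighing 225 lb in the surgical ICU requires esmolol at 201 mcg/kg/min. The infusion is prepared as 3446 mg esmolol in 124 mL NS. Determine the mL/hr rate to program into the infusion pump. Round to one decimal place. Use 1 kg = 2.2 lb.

Weight = 225 lb ÷ 2.2 lb/kg = 102.2727 kg
Dose = 201 mcg/kg/min × 102.2727 kg = 20556.82 mcg/min
20556.82 mcg/min × 60 min/hr = 1233409 mcg/hr
Concentration = 3446 mg ÷ 124 mL = 27.79032 mg/mL = 27790.32 mcg/mL
Rate = 1233409 mcg/hr ÷ 27790.32 mcg/mL = 44.38268 mL/hr

44.4 mL/hr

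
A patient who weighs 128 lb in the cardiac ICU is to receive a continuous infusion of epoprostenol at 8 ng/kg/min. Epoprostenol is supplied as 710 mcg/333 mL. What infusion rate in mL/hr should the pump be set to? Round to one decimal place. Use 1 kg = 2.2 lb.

13.1 mL/hr

Weight = 128 lb ÷ 2.2 lb/kg = 58.18182 kg
Dose = 8 ng/kg/min × 58.18182 kg = 465.4545 ng/min
465.4545 ng/min × 60 min/hr = 27927.27 ng/hr
Concentration = 710 mcg ÷ 333 mL = 2.132132 mcg/mL = 2132.132 ng/mL
Rate = 27927.27 ng/hr ÷ 2132.132 ng/mL = 13.09828 mL/hr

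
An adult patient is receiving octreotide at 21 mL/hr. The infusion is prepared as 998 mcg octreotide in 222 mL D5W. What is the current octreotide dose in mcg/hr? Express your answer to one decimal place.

Concentration = 998 mcg ÷ 222 mL = 4.495495 mcg/mL
Drug rate = 21 mL/hr × 4.495495 mcg/mL = 94.40541 mcg/hr

94.4 mcg/hr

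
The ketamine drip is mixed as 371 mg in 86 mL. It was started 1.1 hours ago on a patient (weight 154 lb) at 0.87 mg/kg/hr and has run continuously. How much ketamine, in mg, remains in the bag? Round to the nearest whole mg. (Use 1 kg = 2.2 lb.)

304 mg

Weight = 154 lb ÷ 2.2 lb/kg = 70 kg
Dose = 0.87 mg/kg/hr × 70 kg = 60.9 mg/hr
Concentration = 371 mg ÷ 86 mL = 4.313953 mg/mL
Rate = 60.9 mg/hr ÷ 4.313953 mg/mL = 14.11698 mL/hr
Volume infused = 14.11698 mL/hr × 1.1 hr = 15.52868 mL
Volume remaining = 86 − 15.52868 = 70.47132 mL
Drug remaining = 70.47132 mL × 4.313953 mg/mL = 304.01 mg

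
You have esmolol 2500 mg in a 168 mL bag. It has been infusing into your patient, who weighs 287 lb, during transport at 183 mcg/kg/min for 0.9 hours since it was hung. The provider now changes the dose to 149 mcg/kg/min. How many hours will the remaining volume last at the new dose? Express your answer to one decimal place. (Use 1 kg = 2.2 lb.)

Initial rate:
Weight = 287 lb ÷ 2.2 lb/kg = 130.4545 kg
Dose = 183 mcg/kg/min × 130.4545 kg = 23873.18 mcg/min
23873.18 mcg/min × 60 min/hr = 1432391 mcg/hr
Concentration = 2500 mg ÷ 168 mL = 14.88095 mg/mL = 14880.95 mcg/mL
Rate = 1432391 mcg/hr ÷ 14880.95 mcg/mL = 96.25667 mL/hr
Volume infused so far = 96.25667 mL/hr × 0.9 hr = 86.631 mL
Volume remaining = 168 − 86.631 = 81.369 mL
New rate:
Dose = 149 mcg/kg/min × 130.4545 kg = 19437.73 mcg/min
19437.73 mcg/min × 60 min/hr = 1166264 mcg/hr
Rate = 1166264 mcg/hr ÷ 14880.95 mcg/mL = 78.37292 mL/hr
Time remaining = 81.369 mL ÷ 78.37292 mL/hr = 1.038229 hr

1.0 hours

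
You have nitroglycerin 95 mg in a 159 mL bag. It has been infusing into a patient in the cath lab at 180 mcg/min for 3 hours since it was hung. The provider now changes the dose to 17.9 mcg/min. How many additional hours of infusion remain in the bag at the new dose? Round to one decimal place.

58.3 hours

Initial rate:
180 mcg/min × 60 min/hr = 10800 mcg/hr
Concentration = 95 mg ÷ 159 mL = 0.5974843 mg/mL = 597.4843 mcg/mL
Rate = 10800 mcg/hr ÷ 597.4843 mcg/mL = 18.07579 mL/hr
Volume infused so far = 18.07579 mL/hr × 3 hr = 54.22737 mL
Volume remaining = 159 − 54.22737 = 104.7726 mL
New rate:
17.9 mcg/min × 60 min/hr = 1074 mcg/hr
Rate = 1074 mcg/hr ÷ 597.4843 mcg/mL = 1.797537 mL/hr
Time remaining = 104.7726 mL ÷ 1.797537 mL/hr = 58.28678 hr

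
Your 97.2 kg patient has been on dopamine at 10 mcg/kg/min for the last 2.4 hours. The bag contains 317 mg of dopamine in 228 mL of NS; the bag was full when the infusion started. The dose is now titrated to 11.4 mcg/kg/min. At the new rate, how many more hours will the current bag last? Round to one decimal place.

2.7 hours

Initial rate:
Dose = 10 mcg/kg/min × 97.2 kg = 972 mcg/min
972 mcg/min × 60 min/hr = 58320 mcg/hr
Concentration = 317 mg ÷ 228 mL = 1.390351 mg/mL = 1390.351 mcg/mL
Rate = 58320 mcg/hr ÷ 1390.351 mcg/mL = 41.94625 mL/hr
Volume infused so far = 41.94625 mL/hr × 2.4 hr = 100.671 mL
Volume remaining = 228 − 100.671 = 127.329 mL
New rate:
Dose = 11.4 mcg/kg/min × 97.2 kg = 1108.08 mcg/min
1108.08 mcg/min × 60 min/hr = 66484.8 mcg/hr
Rate = 66484.8 mcg/hr ÷ 1390.351 mcg/mL = 47.81872 mL/hr
Time remaining = 127.329 mL ÷ 47.81872 mL/hr = 2.662744 hr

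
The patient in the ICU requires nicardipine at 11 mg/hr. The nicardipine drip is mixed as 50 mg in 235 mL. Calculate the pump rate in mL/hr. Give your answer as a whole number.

52 mL/hr

Concentration = 50 mg ÷ 235 mL = 0.212766 mg/mL
Rate = 11 mg/hr ÷ 0.212766 mg/mL = 51.7 mL/hr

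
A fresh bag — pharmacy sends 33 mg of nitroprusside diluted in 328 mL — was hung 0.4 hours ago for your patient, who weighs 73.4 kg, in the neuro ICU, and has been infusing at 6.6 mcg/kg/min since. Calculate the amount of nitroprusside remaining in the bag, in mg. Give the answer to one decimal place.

21.4 mg

Dose = 6.6 mcg/kg/min × 73.4 kg = 484.44 mcg/min
484.44 mcg/min × 60 min/hr = 29066.4 mcg/hr
Concentration = 33 mg ÷ 328 mL = 0.1006098 mg/mL = 100.6098 mcg/mL
Rate = 29066.4 mcg/hr ÷ 100.6098 mcg/mL = 288.9024 mL/hr
Volume infused = 288.9024 mL/hr × 0.4 hr = 115.561 mL
Volume remaining = 328 − 115.561 = 212.439 mL
Drug remaining = 212.439 mL × 100.6098 mcg/mL = 21373.44 mcg = 21.37344 mg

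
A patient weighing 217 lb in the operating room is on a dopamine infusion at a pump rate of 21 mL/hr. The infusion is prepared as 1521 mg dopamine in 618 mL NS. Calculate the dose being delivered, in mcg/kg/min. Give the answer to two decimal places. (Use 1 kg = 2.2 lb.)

Weight = 217 lb ÷ 2.2 lb/kg = 98.63636 kg
Concentration = 1521 mg ÷ 618 mL = 2.461165 mg/mL = 2461.165 mcg/mL
Drug rate = 21 mL/hr × 2461.165 mcg/mL = 51684.47 mcg/hr
51684.47 mcg/hr ÷ 60 min/hr = 861.4078 mcg/min
861.4078 mcg/min ÷ 98.63636 kg = 8.733166 mcg/kg/min

8.73 mcg/kg/min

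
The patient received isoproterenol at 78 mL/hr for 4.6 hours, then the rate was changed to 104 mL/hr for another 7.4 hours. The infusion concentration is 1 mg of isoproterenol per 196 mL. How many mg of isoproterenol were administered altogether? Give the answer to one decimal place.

Concentration = 1 mg ÷ 196 mL = 0.005102041 mg/mL
Stage 1: 78 mL/hr × 4.6 hr = 358.8 mL → 358.8 mL × 0.005102041 mg/mL = 1.830612 mg
Stage 2: 104 mL/hr × 7.4 hr = 769.6 mL → 769.6 mL × 0.005102041 mg/mL = 3.926531 mg
Total = 1.830612 + 3.926531 = 5.757143 mg

5.8 mg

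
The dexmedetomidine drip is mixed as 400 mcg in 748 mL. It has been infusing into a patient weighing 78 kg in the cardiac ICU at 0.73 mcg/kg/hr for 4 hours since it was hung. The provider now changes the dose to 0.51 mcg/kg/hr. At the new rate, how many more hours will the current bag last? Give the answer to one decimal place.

Initial rate:
Dose = 0.73 mcg/kg/hr × 78 kg = 56.94 mcg/hr
Concentration = 400 mcg ÷ 748 mL = 0.5347594 mcg/mL
Rate = 56.94 mcg/hr ÷ 0.5347594 mcg/mL = 106.4778 mL/hr
Volume infused so far = 106.4778 mL/hr × 4 hr = 425.9112 mL
Volume remaining = 748 − 425.9112 = 322.0888 mL
New rate:
Dose = 0.51 mcg/kg/hr × 78 kg = 39.78 mcg/hr
Rate = 39.78 mcg/hr ÷ 0.5347594 mcg/mL = 74.3886 mL/hr
Time remaining = 322.0888 mL ÷ 74.3886 mL/hr = 4.329814 hr

4.3 hours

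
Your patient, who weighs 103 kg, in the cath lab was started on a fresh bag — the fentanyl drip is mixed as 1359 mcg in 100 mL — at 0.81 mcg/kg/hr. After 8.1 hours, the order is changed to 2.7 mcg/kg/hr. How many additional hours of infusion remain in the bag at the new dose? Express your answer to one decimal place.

Initial rate:
Dose = 0.81 mcg/kg/hr × 103 kg = 83.43 mcg/hr
Concentration = 1359 mcg ÷ 100 mL = 13.59 mcg/mL
Rate = 83.43 mcg/hr ÷ 13.59 mcg/mL = 6.139073 mL/hr
Volume infused so far = 6.139073 mL/hr × 8.1 hr = 49.72649 mL
Volume remaining = 100 − 49.72649 = 50.27351 mL
New rate:
Dose = 2.7 mcg/kg/hr × 103 kg = 278.1 mcg/hr
Rate = 278.1 mcg/hr ÷ 13.59 mcg/mL = 20.46358 mL/hr
Time remaining = 50.27351 mL ÷ 20.46358 mL/hr = 2.456731 hr

2.5 hours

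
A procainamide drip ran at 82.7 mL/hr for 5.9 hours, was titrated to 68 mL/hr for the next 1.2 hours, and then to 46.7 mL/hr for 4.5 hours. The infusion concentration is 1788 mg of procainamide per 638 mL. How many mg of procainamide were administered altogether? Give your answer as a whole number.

Concentration = 1788 mg ÷ 638 mL = 2.802508 mg/mL
Stage 1: 82.7 mL/hr × 5.9 hr = 487.93 mL → 487.93 mL × 2.802508 mg/mL = 1367.428 mg
Stage 2: 68 mL/hr × 1.2 hr = 81.6 mL → 81.6 mL × 2.802508 mg/mL = 228.6846 mg
Stage 3: 46.7 mL/hr × 4.5 hr = 210.15 mL → 210.15 mL × 2.802508 mg/mL = 588.947 mg
Total = 1367.428 + 228.6846 + 588.947 = 2185.059 mg

2185 mg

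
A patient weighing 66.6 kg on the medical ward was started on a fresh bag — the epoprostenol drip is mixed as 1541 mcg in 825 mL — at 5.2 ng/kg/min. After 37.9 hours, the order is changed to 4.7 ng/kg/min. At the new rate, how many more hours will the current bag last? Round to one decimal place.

Initial rate:
Dose = 5.2 ng/kg/min × 66.6 kg = 346.32 ng/min
346.32 ng/min × 60 min/hr = 20779.2 ng/hr
Concentration = 1541 mcg ÷ 825 mL = 1.867879 mcg/mL = 1867.879 ng/mL
Rate = 20779.2 ng/hr ÷ 1867.879 ng/mL = 11.12449 mL/hr
Volume infused so far = 11.12449 mL/hr × 37.9 hr = 421.6182 mL
Volume remaining = 825 − 421.6182 = 403.3818 mL
New rate:
Dose = 4.7 ng/kg/min × 66.6 kg = 313.02 ng/min
313.02 ng/min × 60 min/hr = 18781.2 ng/hr
Rate = 18781.2 ng/hr ÷ 1867.879 ng/mL = 10.05483 mL/hr
Time remaining = 403.3818 mL ÷ 10.05483 mL/hr = 40.11822 hr

40.1 hours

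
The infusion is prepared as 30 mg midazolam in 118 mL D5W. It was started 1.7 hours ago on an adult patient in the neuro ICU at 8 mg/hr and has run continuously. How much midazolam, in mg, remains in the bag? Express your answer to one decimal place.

Concentration = 30 mg ÷ 118 mL = 0.2542373 mg/mL
Rate = 8 mg/hr ÷ 0.2542373 mg/mL = 31.46667 mL/hr
Volume infused = 31.46667 mL/hr × 1.7 hr = 53.49333 mL
Volume remaining = 118 − 53.49333 = 64.50667 mL
Drug remaining = 64.50667 mL × 0.2542373 mg/mL = 16.4 mg

16.4 mg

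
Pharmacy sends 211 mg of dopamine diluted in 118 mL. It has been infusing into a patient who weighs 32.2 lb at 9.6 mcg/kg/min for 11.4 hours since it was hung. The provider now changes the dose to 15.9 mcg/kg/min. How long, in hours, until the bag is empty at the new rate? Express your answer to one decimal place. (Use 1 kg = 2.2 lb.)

8.2 hours

Initial rate:
Weight = 32.2 lb ÷ 2.2 lb/kg = 14.63636 kg
Dose = 9.6 mcg/kg/min × 14.63636 kg = 140.5091 mcg/min
140.5091 mcg/min × 60 min/hr = 8430.545 mcg/hr
Concentration = 211 mg ÷ 118 mL = 1.788136 mg/mL = 1788.136 mcg/mL
Rate = 8430.545 mcg/hr ÷ 1788.136 mcg/mL = 4.714713 mL/hr
Volume infused so far = 4.714713 mL/hr × 11.4 hr = 53.74772 mL
Volume remaining = 118 − 53.74772 = 64.25228 mL
New rate:
Dose = 15.9 mcg/kg/min × 14.63636 kg = 232.7182 mcg/min
232.7182 mcg/min × 60 min/hr = 13963.09 mcg/hr
Rate = 13963.09 mcg/hr ÷ 1788.136 mcg/mL = 7.808743 mL/hr
Time remaining = 64.25228 mL ÷ 7.808743 mL/hr = 8.228248 hr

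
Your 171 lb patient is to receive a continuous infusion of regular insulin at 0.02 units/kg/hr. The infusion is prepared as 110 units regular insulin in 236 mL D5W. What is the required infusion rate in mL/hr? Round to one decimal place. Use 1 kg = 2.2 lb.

Weight = 171 lb ÷ 2.2 lb/kg = 77.72727 kg
Dose = 0.02 units/kg/hr × 77.72727 kg = 1.554545 units/hr
Concentration = 110 units ÷ 236 mL = 0.4661017 units/mL
Rate = 1.554545 units/hr ÷ 0.4661017 units/mL = 3.335207 mL/hr

3.3 mL/hr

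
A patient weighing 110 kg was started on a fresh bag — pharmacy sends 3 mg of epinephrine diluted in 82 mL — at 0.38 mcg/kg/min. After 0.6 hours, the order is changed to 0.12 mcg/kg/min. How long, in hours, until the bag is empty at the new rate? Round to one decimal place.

1.9 hours

Initial rate:
Dose = 0.38 mcg/kg/min × 110 kg = 41.8 mcg/min
41.8 mcg/min × 60 min/hr = 2508 mcg/hr
Concentration = 3 mg ÷ 82 mL = 0.03658537 mg/mL = 36.58537 mcg/mL
Rate = 2508 mcg/hr ÷ 36.58537 mcg/mL = 68.552 mL/hr
Volume infused so far = 68.552 mL/hr × 0.6 hr = 41.1312 mL
Volume remaining = 82 − 41.1312 = 40.8688 mL
New rate:
Dose = 0.12 mcg/kg/min × 110 kg = 13.2 mcg/min
13.2 mcg/min × 60 min/hr = 792 mcg/hr
Rate = 792 mcg/hr ÷ 36.58537 mcg/mL = 21.648 mL/hr
Time remaining = 40.8688 mL ÷ 21.648 mL/hr = 1.887879 hr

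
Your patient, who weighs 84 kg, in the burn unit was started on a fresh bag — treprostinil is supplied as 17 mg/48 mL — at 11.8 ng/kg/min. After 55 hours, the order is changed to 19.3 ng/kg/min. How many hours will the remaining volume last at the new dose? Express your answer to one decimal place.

141.1 hours

Initial rate:
Dose = 11.8 ng/kg/min × 84 kg = 991.2 ng/min
991.2 ng/min × 60 min/hr = 59472 ng/hr
Concentration = 17 mg ÷ 48 mL = 0.3541667 mg/mL = 354166.7 ng/mL
Rate = 59472 ng/hr ÷ 354166.7 ng/mL = 0.1679209 mL/hr
Volume infused so far = 0.1679209 mL/hr × 55 hr = 9.235652 mL
Volume remaining = 48 − 9.235652 = 38.76435 mL
New rate:
Dose = 19.3 ng/kg/min × 84 kg = 1621.2 ng/min
1621.2 ng/min × 60 min/hr = 97272 ng/hr
Rate = 97272 ng/hr ÷ 354166.7 ng/mL = 0.2746504 mL/hr
Time remaining = 38.76435 mL ÷ 0.2746504 mL/hr = 141.1407 hr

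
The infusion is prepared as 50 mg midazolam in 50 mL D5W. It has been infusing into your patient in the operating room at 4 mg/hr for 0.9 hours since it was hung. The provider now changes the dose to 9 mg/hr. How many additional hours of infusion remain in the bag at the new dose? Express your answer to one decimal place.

5.2 hours

Initial rate:
Concentration = 50 mg ÷ 50 mL = 1 mg/mL
Rate = 4 mg/hr ÷ 1 mg/mL = 4 mL/hr
Volume infused so far = 4 mL/hr × 0.9 hr = 3.6 mL
Volume remaining = 50 − 3.6 = 46.4 mL
New rate:
Rate = 9 mg/hr ÷ 1 mg/mL = 9 mL/hr
Time remaining = 46.4 mL ÷ 9 mL/hr = 5.155556 hr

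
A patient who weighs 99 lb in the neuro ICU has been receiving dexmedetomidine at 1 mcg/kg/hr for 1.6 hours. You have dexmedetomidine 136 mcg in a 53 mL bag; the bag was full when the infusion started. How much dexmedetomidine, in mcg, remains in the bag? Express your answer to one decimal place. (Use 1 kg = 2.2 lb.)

Weight = 99 lb ÷ 2.2 lb/kg = 45 kg
Dose = 1 mcg/kg/hr × 45 kg = 45 mcg/hr
Concentration = 136 mcg ÷ 53 mL = 2.566038 mcg/mL
Rate = 45 mcg/hr ÷ 2.566038 mcg/mL = 17.53676 mL/hr
Volume infused = 17.53676 mL/hr × 1.6 hr = 28.05882 mL
Volume remaining = 53 − 28.05882 = 24.94118 mL
Drug remaining = 24.94118 mL × 2.566038 mcg/mL = 64 mcg

64.0 mcg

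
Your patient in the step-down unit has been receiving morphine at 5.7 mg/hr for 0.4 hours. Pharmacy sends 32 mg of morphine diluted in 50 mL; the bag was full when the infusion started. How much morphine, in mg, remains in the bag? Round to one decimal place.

Concentration = 32 mg ÷ 50 mL = 0.64 mg/mL
Rate = 5.7 mg/hr ÷ 0.64 mg/mL = 8.90625 mL/hr
Volume infused = 8.90625 mL/hr × 0.4 hr = 3.5625 mL
Volume remaining = 50 − 3.5625 = 46.4375 mL
Drug remaining = 46.4375 mL × 0.64 mg/mL = 29.72 mg

29.7 mg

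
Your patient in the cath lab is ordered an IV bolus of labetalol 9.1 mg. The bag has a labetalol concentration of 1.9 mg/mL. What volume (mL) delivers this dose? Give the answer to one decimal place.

Volume = 9.1 mg ÷ 1.9 mg/mL = 4.789474 mL

4.8 mL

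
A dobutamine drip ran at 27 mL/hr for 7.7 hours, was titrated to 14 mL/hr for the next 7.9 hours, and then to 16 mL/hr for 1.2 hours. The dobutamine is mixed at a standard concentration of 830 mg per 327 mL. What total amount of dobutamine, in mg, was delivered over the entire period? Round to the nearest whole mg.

857 mg

Concentration = 830 mg ÷ 327 mL = 2.538226 mg/mL
Stage 1: 27 mL/hr × 7.7 hr = 207.9 mL → 207.9 mL × 2.538226 mg/mL = 527.6972 mg
Stage 2: 14 mL/hr × 7.9 hr = 110.6 mL → 110.6 mL × 2.538226 mg/mL = 280.7278 mg
Stage 3: 16 mL/hr × 1.2 hr = 19.2 mL → 19.2 mL × 2.538226 mg/mL = 48.73394 mg
Total = 527.6972 + 280.7278 + 48.73394 = 857.159 mg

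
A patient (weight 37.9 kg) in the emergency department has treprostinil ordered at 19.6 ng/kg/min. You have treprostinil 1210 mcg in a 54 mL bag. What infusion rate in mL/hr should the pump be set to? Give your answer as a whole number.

2 mL/hr

Dose = 19.6 ng/kg/min × 37.9 kg = 742.84 ng/min
742.84 ng/min × 60 min/hr = 44570.4 ng/hr
Concentration = 1210 mcg ÷ 54 mL = 22.40741 mcg/mL = 22407.41 ng/mL
Rate = 44570.4 ng/hr ÷ 22407.41 ng/mL = 1.989092 mL/hr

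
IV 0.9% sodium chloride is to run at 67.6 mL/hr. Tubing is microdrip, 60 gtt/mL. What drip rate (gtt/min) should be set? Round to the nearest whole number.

67.6 mL/hr ÷ 60 min/hr = 1.126667 mL/min
1.126667 mL/min × 60 gtt/mL = 67.6 gtt/min

68 gtt/min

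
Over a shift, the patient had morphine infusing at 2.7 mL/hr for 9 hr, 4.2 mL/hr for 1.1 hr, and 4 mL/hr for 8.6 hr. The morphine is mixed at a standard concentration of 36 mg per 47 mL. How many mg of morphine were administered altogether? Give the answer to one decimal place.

48.5 mg

Concentration = 36 mg ÷ 47 mL = 0.7659574 mg/mL
Stage 1: 2.7 mL/hr × 9 hr = 24.3 mL → 24.3 mL × 0.7659574 mg/mL = 18.61277 mg
Stage 2: 4.2 mL/hr × 1.1 hr = 4.62 mL → 4.62 mL × 0.7659574 mg/mL = 3.538723 mg
Stage 3: 4 mL/hr × 8.6 hr = 34.4 mL → 34.4 mL × 0.7659574 mg/mL = 26.34894 mg
Total = 18.61277 + 3.538723 + 26.34894 = 48.50043 mg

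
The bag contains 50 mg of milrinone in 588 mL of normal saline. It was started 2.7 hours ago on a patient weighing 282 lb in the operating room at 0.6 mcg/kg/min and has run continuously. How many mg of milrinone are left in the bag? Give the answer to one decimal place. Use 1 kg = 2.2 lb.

Weight = 282 lb ÷ 2.2 lb/kg = 128.1818 kg
Dose = 0.6 mcg/kg/min × 128.1818 kg = 76.90909 mcg/min
76.90909 mcg/min × 60 min/hr = 4614.545 mcg/hr
Concentration = 50 mg ÷ 588 mL = 0.08503401 mg/mL = 85.03401 mcg/mL
Rate = 4614.545 mcg/hr ÷ 85.03401 mcg/mL = 54.26705 mL/hr
Volume infused = 54.26705 mL/hr × 2.7 hr = 146.521 mL
Volume remaining = 588 − 146.521 = 441.479 mL
Drug remaining = 441.479 mL × 85.03401 mcg/mL = 37540.73 mcg = 37.54073 mg

37.5 mg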